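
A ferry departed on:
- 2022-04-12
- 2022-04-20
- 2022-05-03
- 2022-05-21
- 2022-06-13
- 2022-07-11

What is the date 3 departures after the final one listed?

The spacing grows by 5 each time: 8, 13, 18, 23, 28 days.
Next gap: 33 days. 2022-07-11 + 33 days = 2022-08-13.
Next gap: 38 days. 2022-08-13 + 38 days = 2022-09-20.
Next gap: 43 days. 2022-09-20 + 43 days = 2022-11-02.

2022-11-02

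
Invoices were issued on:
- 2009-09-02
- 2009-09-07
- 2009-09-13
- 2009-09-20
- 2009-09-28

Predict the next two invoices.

2009-10-07, 2009-10-17

Gaps: 5, 6, 7, 8 days — each gap is 1 larger than the previous one.
Next gap: 9 days. 2009-09-28 + 9 days = 2009-10-07.
Next gap: 10 days. 2009-10-07 + 10 days = 2009-10-17.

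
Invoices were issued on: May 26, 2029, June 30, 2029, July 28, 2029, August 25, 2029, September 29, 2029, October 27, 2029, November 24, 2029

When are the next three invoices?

Every date is a Saturday; gaps 35, 28, 28, 35, 28, 28 days.
Each is the last Saturday of its month (at least one falls on the 29th or later, ruling out '4th Saturday').
Last Saturday of December 2029: December 29, 2029.
January 2030 ends with Saturday January 26, 2030.
Last Saturday of February 2030: February 23, 2030.

December 29, 2029; January 26, 2030; February 23, 2030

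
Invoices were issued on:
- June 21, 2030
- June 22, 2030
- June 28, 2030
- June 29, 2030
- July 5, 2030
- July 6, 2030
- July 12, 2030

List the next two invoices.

July 13, 2030; July 19, 2030

Gaps: 1, 6, 1, 6, 1, 6 days — not constant, but cyclic with period 2.
The events fall on every Friday and Saturday.
Next Saturday: July 13, 2030.
The following Friday is July 19, 2030.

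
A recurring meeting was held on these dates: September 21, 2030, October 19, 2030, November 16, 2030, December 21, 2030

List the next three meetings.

January 18, 2031; February 15, 2031; March 15, 2031

All dates are Saturdays, 28, 28, 35 days apart.
Specifically, the 3rd Saturday of each month.
January 2031 — 3rd Saturday is January 18, 2031.
February 2031 — 3rd Saturday is February 15, 2031.
March 2031 — 3rd Saturday is March 15, 2031.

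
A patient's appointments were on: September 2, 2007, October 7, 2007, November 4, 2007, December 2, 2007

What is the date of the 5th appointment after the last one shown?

Gaps: 35, 28, 28 days — a mix of 28 and 35. Every date is a Sunday.
Each is the 1st Sunday of its month.
January 2008 — 1st Sunday is January 6, 2008.
1st Sunday of February 2008: February 3, 2008.
1st Sunday of March 2008: March 2, 2008.
1st Sunday of April 2008: April 6, 2008.
May 2008 — 1st Sunday is May 4, 2008.

May 4, 2008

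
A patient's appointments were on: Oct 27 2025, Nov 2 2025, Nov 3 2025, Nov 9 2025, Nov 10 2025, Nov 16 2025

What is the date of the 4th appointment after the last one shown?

Nov 30 2025

The gap pattern 6, 1, 6, 1, 6 repeats every 2 events.
These are the Mondays and Sundays of each week.
Next Monday: Nov 17 2025.
The following Sunday is Nov 23 2025.
The following Monday is Nov 24 2025.
The following Sunday is Nov 30 2025.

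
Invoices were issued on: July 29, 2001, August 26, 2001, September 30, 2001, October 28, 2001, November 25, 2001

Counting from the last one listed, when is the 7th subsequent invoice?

Every date is a Sunday; gaps 28, 35, 28, 28 days.
Each is the last Sunday of its month (at least one falls on the 29th or later, ruling out '4th Sunday').
Last Sunday of December 2001: December 30, 2001.
January 2002 ends with Sunday January 27, 2002.
February 2002 ends with Sunday February 24, 2002.
Last Sunday of March 2002: March 31, 2002.
Last Sunday of April 2002: April 28, 2002.
May 2002 ends with Sunday May 26, 2002.
Last Sunday of June 2002: June 30, 2002.

June 30, 2002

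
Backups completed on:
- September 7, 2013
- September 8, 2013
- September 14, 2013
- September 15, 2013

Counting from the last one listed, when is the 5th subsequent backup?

Gaps: 1, 6, 1 days — not constant, but cyclic with period 2.
The events fall on every Saturday and Sunday.
Next Saturday: September 21, 2013.
The following Sunday is September 22, 2013.
The following Saturday is September 28, 2013.
Next Sunday: September 29, 2013.
The following Saturday is October 5, 2013.

October 5, 2013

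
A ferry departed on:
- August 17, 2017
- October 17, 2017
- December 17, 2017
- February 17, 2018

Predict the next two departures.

April 17, 2018; June 17, 2018

Each date is the 17th; the gaps (61, 61, 62) track the month lengths.
The rule is the 17th of every 2 months.
Next: April 2018 → April 17, 2018.
June 2018: June 17, 2018.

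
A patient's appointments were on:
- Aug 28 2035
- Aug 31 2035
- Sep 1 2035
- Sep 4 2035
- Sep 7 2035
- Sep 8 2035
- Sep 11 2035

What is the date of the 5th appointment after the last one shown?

Sep 22 2035

The gap pattern 3, 1, 3, 3, 1, 3 repeats every 3 events.
These are the Tuesdays, Fridays and Saturdays of each week.
The following Friday is Sep 14 2035.
Next Saturday: Sep 15 2035.
The following Tuesday is Sep 18 2035.
Next Friday: Sep 21 2035.
Next Saturday: Sep 22 2035.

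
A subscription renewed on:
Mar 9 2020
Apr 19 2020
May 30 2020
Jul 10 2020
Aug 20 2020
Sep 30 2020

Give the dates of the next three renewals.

Nov 10 2020, Dec 21 2020, Jan 31 2021

Every event comes 41 days after the last (41, 41, 41, 41, 41).
Sep 30 2020 + 41 days = Nov 10 2020.
Nov 10 2020 + 41 days = Dec 21 2020.
Dec 21 2020 + 41 days = Jan 31 2021.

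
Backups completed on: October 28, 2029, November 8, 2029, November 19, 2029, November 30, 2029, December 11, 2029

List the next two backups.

Every event comes 11 days after the last (11, 11, 11, 11).
December 11, 2029 + 11 days = December 22, 2029.
December 22, 2029 + 11 days = January 2, 2030.

December 22, 2029; January 2, 2030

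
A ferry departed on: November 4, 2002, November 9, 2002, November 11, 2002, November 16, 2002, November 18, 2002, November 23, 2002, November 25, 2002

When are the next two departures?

November 30, 2002; December 2, 2002

Gaps: 5, 2, 5, 2, 5, 2 days — not constant, but cyclic with period 2.
The events fall on every Monday and Saturday.
Next Saturday: November 30, 2002.
The following Monday is December 2, 2002.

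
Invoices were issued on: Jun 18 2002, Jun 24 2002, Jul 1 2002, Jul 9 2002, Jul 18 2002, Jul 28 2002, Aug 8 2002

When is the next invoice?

Gaps: 6, 7, 8, 9, 10, 11 days — each gap is 1 larger than the previous one.
Next gap: 12 days. Aug 8 2002 + 12 days = Aug 20 2002.

Aug 20 2002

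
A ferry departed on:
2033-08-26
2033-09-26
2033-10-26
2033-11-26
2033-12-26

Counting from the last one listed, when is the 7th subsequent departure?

Gaps: 31, 30, 31, 30 days — not constant. Every event is on the 26th of the month.
Pattern: the 26th of each month.
Next: January 2034 → 2034-01-26.
February 2034: 2034-02-26.
March 2034: 2034-03-26.
Next: April 2034 → 2034-04-26.
May 2034: 2034-05-26.
Next: June 2034 → 2034-06-26.
Next: July 2034 → 2034-07-26.

2034-07-26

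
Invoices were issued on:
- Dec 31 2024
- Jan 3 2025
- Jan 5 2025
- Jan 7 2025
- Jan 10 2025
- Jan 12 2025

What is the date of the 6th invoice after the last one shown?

Jan 26 2025

Gaps: 3, 2, 2, 3, 2 days — not constant, but cyclic with period 3.
The events fall on every Tuesday, Friday and Sunday.
The following Tuesday is Jan 14 2025.
Next Friday: Jan 17 2025.
The following Sunday is Jan 19 2025.
Next Tuesday: Jan 21 2025.
The following Friday is Jan 24 2025.
The following Sunday is Jan 26 2025.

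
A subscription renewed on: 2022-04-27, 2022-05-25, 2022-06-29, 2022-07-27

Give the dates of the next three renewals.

Every date is a Wednesday; gaps 28, 35, 28 days.
Each is the last Wednesday of its month (at least one falls on the 29th or later, ruling out '4th Wednesday').
Last Wednesday of August 2022: 2022-08-31.
September 2022 ends with Wednesday 2022-09-28.
October 2022 ends with Wednesday 2022-10-26.

2022-08-31, 2022-09-28, 2022-10-26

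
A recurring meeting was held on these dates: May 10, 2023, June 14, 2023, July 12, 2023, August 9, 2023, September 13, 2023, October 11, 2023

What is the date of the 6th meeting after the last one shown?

All dates are Wednesdays, 35, 28, 28, 35, 28 days apart.
Specifically, the 2nd Wednesday of each month.
November 2023 — 2nd Wednesday is November 8, 2023.
December 2023 — 2nd Wednesday is December 13, 2023.
2nd Wednesday of January 2024: January 10, 2024.
2nd Wednesday of February 2024: February 14, 2024.
March 2024 — 2nd Wednesday is March 13, 2024.
2nd Wednesday of April 2024: April 10, 2024.

April 10, 2024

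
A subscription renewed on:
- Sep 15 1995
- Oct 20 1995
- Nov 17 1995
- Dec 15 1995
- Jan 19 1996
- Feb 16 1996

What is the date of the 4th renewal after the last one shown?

Jun 21 1996

All dates are Fridays, 35, 28, 28, 35, 28 days apart.
Specifically, the 3rd Friday of each month.
March 1996 — 3rd Friday is Mar 15 1996.
3rd Friday of April 1996: Apr 19 1996.
3rd Friday of May 1996: May 17 1996.
June 1996 — 3rd Friday is Jun 21 1996.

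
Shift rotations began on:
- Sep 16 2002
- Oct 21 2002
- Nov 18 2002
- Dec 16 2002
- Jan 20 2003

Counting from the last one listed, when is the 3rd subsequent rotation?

These are Mondays at 28- or 35-day spacing (35, 28, 28, 35).
The pattern: 3rd Monday of the month.
3rd Monday of February 2003: Feb 17 2003.
March 2003 — 3rd Monday is Mar 17 2003.
April 2003 — 3rd Monday is Apr 21 2003.

Apr 21 2003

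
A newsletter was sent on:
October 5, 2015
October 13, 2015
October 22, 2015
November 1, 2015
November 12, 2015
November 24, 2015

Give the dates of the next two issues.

Gaps: 8, 9, 10, 11, 12 days — each gap is 1 larger than the previous one.
Next gap: 13 days. November 24, 2015 + 13 days = December 7, 2015.
Next gap: 14 days. December 7, 2015 + 14 days = December 21, 2015.

December 7, 2015; December 21, 2015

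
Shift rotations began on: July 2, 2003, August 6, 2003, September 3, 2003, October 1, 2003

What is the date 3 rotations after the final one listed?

January 7, 2004

These are Wednesdays at 28- or 35-day spacing (35, 28, 28).
The pattern: 1st Wednesday of the month.
November 2003 — 1st Wednesday is November 5, 2003.
December 2003 — 1st Wednesday is December 3, 2003.
January 2004 — 1st Wednesday is January 7, 2004.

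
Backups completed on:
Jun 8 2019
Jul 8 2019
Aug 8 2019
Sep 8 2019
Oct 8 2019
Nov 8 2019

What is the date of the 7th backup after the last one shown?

Jun 8 2020

Gaps: 30, 31, 31, 30, 31 days — not constant. Every event is on the 8th of the month.
Pattern: the 8th of each month.
Next: December 2019 → Dec 8 2019.
January 2020: Jan 8 2020.
February 2020: Feb 8 2020.
Next: March 2020 → Mar 8 2020.
Next: April 2020 → Apr 8 2020.
May 2020: May 8 2020.
June 2020: Jun 8 2020.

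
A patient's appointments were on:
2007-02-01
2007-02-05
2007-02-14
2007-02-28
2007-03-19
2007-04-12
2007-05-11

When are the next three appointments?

2007-06-14, 2007-07-23, 2007-09-05

Intervals are 4, 9, 14, 19, 24, 29 days — an arithmetic progression with common difference 5.
Next gap: 34 days. 2007-05-11 + 34 days = 2007-06-14.
Next gap: 39 days. 2007-06-14 + 39 days = 2007-07-23.
Next gap: 44 days. 2007-07-23 + 44 days = 2007-09-05.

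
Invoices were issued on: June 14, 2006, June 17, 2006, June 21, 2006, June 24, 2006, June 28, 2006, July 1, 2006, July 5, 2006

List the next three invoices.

Every event lands on a Wednesday or Saturday (gaps cycle 3, 4, 3, 4, 3, 4).
So the schedule is: every Wednesday and Saturday.
The following Saturday is July 8, 2006.
The following Wednesday is July 12, 2006.
The following Saturday is July 15, 2006.

July 8, 2006; July 12, 2006; July 15, 2006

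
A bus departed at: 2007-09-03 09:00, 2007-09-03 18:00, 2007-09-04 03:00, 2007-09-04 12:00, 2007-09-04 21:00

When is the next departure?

The interval is a steady 9 hours (9, 9, 9, 9).
2007-09-04 21:00 + 9 h = 2007-09-05 06:00.

2007-09-05 06:00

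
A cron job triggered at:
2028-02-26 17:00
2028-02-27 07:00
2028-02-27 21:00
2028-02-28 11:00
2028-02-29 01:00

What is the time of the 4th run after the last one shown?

2028-03-02 09:00

Spacing: 14, 14, 14, 14 h — constant 14 h.
2028-02-29 01:00 + 14 h = 2028-02-29 15:00.
2028-02-29 15:00 + 14 h = 2028-03-01 05:00.
2028-03-01 05:00 + 14 h = 2028-03-01 19:00.
2028-03-01 19:00 + 14 h = 2028-03-02 09:00.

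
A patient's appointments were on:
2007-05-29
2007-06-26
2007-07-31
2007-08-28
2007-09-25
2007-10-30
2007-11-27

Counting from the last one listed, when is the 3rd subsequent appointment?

All Tuesdays; the gaps (28, 35, 28, 28, 35, 28) vary with month length.
This is the last Tuesday of each month.
December 2007 ends with Tuesday 2007-12-25.
January 2008 ends with Tuesday 2008-01-29.
Last Tuesday of February 2008: 2008-02-26.

2008-02-26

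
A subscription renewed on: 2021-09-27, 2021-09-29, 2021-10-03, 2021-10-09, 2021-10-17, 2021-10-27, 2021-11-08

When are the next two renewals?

2021-11-22, 2021-12-08

Intervals are 2, 4, 6, 8, 10, 12 days — an arithmetic progression with common difference 2.
Next gap: 14 days. 2021-11-08 + 14 days = 2021-11-22.
Next gap: 16 days. 2021-11-22 + 16 days = 2021-12-08.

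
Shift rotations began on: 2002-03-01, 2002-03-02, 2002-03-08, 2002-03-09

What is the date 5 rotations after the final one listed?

The gap pattern 1, 6, 1 repeats every 2 events.
These are the Fridays and Saturdays of each week.
Next Friday: 2002-03-15.
Next Saturday: 2002-03-16.
Next Friday: 2002-03-22.
The following Saturday is 2002-03-23.
Next Friday: 2002-03-29.

2002-03-29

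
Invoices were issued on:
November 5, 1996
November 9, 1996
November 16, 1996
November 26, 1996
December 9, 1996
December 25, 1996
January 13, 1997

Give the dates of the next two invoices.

February 4, 1997; March 1, 1997

Gaps: 4, 7, 10, 13, 16, 19 days — each gap is 3 larger than the previous one.
Next gap: 22 days. January 13, 1997 + 22 days = February 4, 1997.
Next gap: 25 days. February 4, 1997 + 25 days = March 1, 1997.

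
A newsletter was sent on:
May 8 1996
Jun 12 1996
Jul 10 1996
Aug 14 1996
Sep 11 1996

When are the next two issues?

Gaps: 35, 28, 35, 28 days — a mix of 28 and 35. Every date is a Wednesday.
Each is the 2nd Wednesday of its month.
October 1996 — 2nd Wednesday is Oct 9 1996.
November 1996 — 2nd Wednesday is Nov 13 1996.

Oct 9 1996, Nov 13 1996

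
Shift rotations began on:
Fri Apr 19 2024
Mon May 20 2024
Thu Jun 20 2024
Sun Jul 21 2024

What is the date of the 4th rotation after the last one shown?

The spacing is 31, 31, 31 days — always 31 days.
Sun Jul 21 2024 + 31 days = Wed Aug 21 2024.
Wed Aug 21 2024 + 31 days = Sat Sep 21 2024.
Sat Sep 21 2024 + 31 days = Tue Oct 22 2024.
Tue Oct 22 2024 + 31 days = Fri Nov 22 2024.

Fri Nov 22 2024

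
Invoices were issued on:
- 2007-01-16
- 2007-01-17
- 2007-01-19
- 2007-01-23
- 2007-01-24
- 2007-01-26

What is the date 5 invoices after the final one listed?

The gap pattern 1, 2, 4, 1, 2 repeats every 3 events.
These are the Tuesdays, Wednesdays and Fridays of each week.
Next Tuesday: 2007-01-30.
The following Wednesday is 2007-01-31.
The following Friday is 2007-02-02.
Next Tuesday: 2007-02-06.
Next Wednesday: 2007-02-07.

2007-02-07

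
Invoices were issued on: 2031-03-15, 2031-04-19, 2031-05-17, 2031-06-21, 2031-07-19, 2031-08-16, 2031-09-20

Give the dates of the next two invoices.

These are Saturdays at 28- or 35-day spacing (35, 28, 35, 28, 28, 35).
The pattern: 3rd Saturday of the month.
October 2031 — 3rd Saturday is 2031-10-18.
November 2031 — 3rd Saturday is 2031-11-15.

2031-10-18, 2031-11-15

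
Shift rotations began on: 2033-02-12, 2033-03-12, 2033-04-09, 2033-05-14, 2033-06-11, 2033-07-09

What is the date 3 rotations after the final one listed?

Gaps: 28, 28, 35, 28, 28 days — a mix of 28 and 35. Every date is a Saturday.
Each is the 2nd Saturday of its month.
August 2033 — 2nd Saturday is 2033-08-13.
2nd Saturday of September 2033: 2033-09-10.
October 2033 — 2nd Saturday is 2033-10-08.

2033-10-08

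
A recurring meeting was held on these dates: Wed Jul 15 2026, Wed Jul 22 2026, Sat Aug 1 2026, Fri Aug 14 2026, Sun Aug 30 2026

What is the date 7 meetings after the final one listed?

Sun Mar 14 2027

The spacing grows by 3 each time: 7, 10, 13, 16 days.
Next gap: 19 days. Sun Aug 30 2026 + 19 days = Fri Sep 18 2026.
Next gap: 22 days. Fri Sep 18 2026 + 22 days = Sat Oct 10 2026.
Next gap: 25 days. Sat Oct 10 2026 + 25 days = Wed Nov 4 2026.
Next gap: 28 days. Wed Nov 4 2026 + 28 days = Wed Dec 2 2026.
Next gap: 31 days. Wed Dec 2 2026 + 31 days = Sat Jan 2 2027.
Next gap: 34 days. Sat Jan 2 2027 + 34 days = Fri Feb 5 2027.
Next gap: 37 days. Fri Feb 5 2027 + 37 days = Sun Mar 14 2027.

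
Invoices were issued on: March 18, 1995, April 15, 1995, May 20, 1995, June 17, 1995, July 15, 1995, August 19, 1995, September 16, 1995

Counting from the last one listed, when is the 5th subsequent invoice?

All dates are Saturdays, 28, 35, 28, 28, 35, 28 days apart.
Specifically, the 3rd Saturday of each month.
3rd Saturday of October 1995: October 21, 1995.
November 1995 — 3rd Saturday is November 18, 1995.
December 1995 — 3rd Saturday is December 16, 1995.
3rd Saturday of January 1996: January 20, 1996.
February 1996 — 3rd Saturday is February 17, 1996.

February 17, 1996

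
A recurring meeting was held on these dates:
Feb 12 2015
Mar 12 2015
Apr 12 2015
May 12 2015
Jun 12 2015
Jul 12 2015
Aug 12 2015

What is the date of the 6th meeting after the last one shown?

Feb 12 2016

The day-of-month is always 12 (28, 31, 30, 31, 30, 31 days between events).
So this recurs on the 12th of each month.
Next: September 2015 → Sep 12 2015.
Next: October 2015 → Oct 12 2015.
Next: November 2015 → Nov 12 2015.
Next: December 2015 → Dec 12 2015.
January 2016: Jan 12 2016.
Next: February 2016 → Feb 12 2016.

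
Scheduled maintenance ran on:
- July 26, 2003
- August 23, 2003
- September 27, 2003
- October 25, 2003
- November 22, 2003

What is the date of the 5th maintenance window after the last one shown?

All dates are Saturdays, 28, 35, 28, 28 days apart.
Specifically, the 4th Saturday of each month.
4th Saturday of December 2003: December 27, 2003.
January 2004 — 4th Saturday is January 24, 2004.
4th Saturday of February 2004: February 28, 2004.
March 2004 — 4th Saturday is March 27, 2004.
4th Saturday of April 2004: April 24, 2004.

April 24, 2004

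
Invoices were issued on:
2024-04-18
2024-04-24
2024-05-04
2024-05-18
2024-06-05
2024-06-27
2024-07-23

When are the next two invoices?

2024-08-22, 2024-09-25

The spacing grows by 4 each time: 6, 10, 14, 18, 22, 26 days.
Next gap: 30 days. 2024-07-23 + 30 days = 2024-08-22.
Next gap: 34 days. 2024-08-22 + 34 days = 2024-09-25.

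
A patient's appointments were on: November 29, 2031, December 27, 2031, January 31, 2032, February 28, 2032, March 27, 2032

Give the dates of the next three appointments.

Every date is a Saturday; gaps 28, 35, 28, 28 days.
Each is the last Saturday of its month (at least one falls on the 29th or later, ruling out '4th Saturday').
Last Saturday of April 2032: April 24, 2032.
Last Saturday of May 2032: May 29, 2032.
Last Saturday of June 2032: June 26, 2032.

April 24, 2032; May 29, 2032; June 26, 2032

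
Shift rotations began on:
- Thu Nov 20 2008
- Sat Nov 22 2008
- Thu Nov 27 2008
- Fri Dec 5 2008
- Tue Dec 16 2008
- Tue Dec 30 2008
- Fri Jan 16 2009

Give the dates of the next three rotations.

Intervals are 2, 5, 8, 11, 14, 17 days — an arithmetic progression with common difference 3.
Next gap: 20 days. Fri Jan 16 2009 + 20 days = Thu Feb 5 2009.
Next gap: 23 days. Thu Feb 5 2009 + 23 days = Sat Feb 28 2009.
Next gap: 26 days. Sat Feb 28 2009 + 26 days = Thu Mar 26 2009.

Thu Feb 5 2009, Sat Feb 28 2009, Thu Mar 26 2009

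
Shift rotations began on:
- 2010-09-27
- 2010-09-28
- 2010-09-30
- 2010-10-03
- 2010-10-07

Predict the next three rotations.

2010-10-12, 2010-10-18, 2010-10-25

Gaps: 1, 2, 3, 4 days — each gap is 1 larger than the previous one.
Next gap: 5 days. 2010-10-07 + 5 days = 2010-10-12.
Next gap: 6 days. 2010-10-12 + 6 days = 2010-10-18.
Next gap: 7 days. 2010-10-18 + 7 days = 2010-10-25.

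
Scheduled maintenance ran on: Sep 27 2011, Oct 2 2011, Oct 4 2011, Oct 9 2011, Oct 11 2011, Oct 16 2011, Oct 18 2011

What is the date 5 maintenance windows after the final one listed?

The gap pattern 5, 2, 5, 2, 5, 2 repeats every 2 events.
These are the Tuesdays and Sundays of each week.
The following Sunday is Oct 23 2011.
Next Tuesday: Oct 25 2011.
Next Sunday: Oct 30 2011.
The following Tuesday is Nov 1 2011.
Next Sunday: Nov 6 2011.

Nov 6 2011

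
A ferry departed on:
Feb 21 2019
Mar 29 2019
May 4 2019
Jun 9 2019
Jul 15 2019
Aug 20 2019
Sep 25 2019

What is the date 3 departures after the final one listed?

Gaps between consecutive events: 36, 36, 36, 36, 36, 36 days — a constant 36-day interval.
Sep 25 2019 + 36 days = Oct 31 2019.
Oct 31 2019 + 36 days = Dec 6 2019.
Dec 6 2019 + 36 days = Jan 11 2020.

Jan 11 2020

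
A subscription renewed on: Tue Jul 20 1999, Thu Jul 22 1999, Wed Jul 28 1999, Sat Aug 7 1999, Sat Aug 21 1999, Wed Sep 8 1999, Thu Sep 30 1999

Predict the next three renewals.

Intervals are 2, 6, 10, 14, 18, 22 days — an arithmetic progression with common difference 4.
Next gap: 26 days. Thu Sep 30 1999 + 26 days = Tue Oct 26 1999.
Next gap: 30 days. Tue Oct 26 1999 + 30 days = Thu Nov 25 1999.
Next gap: 34 days. Thu Nov 25 1999 + 34 days = Wed Dec 29 1999.

Tue Oct 26 1999, Thu Nov 25 1999, Wed Dec 29 1999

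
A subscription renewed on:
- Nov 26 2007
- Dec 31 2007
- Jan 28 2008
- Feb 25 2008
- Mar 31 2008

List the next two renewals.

These are Mondays with 35, 28, 28, 35-day gaps.
Each is the final Monday of its month — Dec 31 2007 is past the 28th, so '4th Monday' doesn't fit.
Last Monday of April 2008: Apr 28 2008.
May 2008 ends with Monday May 26 2008.

Apr 28 2008, May 26 2008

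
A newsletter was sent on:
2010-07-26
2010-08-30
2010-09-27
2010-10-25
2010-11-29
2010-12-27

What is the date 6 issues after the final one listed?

2011-06-27

Every date is a Monday; gaps 35, 28, 28, 35, 28 days.
Each is the last Monday of its month (at least one falls on the 29th or later, ruling out '4th Monday').
Last Monday of January 2011: 2011-01-31.
February 2011 ends with Monday 2011-02-28.
Last Monday of March 2011: 2011-03-28.
April 2011 ends with Monday 2011-04-25.
May 2011 ends with Monday 2011-05-30.
June 2011 ends with Monday 2011-06-27.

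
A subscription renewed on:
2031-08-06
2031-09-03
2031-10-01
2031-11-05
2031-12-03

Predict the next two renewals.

Gaps: 28, 28, 35, 28 days — a mix of 28 and 35. Every date is a Wednesday.
Each is the 1st Wednesday of its month.
January 2032 — 1st Wednesday is 2032-01-07.
February 2032 — 1st Wednesday is 2032-02-04.

2032-01-07, 2032-02-04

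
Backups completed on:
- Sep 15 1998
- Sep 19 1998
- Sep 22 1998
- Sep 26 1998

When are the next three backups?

The gap pattern 4, 3, 4 repeats every 2 events.
These are the Tuesdays and Saturdays of each week.
The following Tuesday is Sep 29 1998.
The following Saturday is Oct 3 1998.
The following Tuesday is Oct 6 1998.

Sep 29 1998, Oct 3 1998, Oct 6 1998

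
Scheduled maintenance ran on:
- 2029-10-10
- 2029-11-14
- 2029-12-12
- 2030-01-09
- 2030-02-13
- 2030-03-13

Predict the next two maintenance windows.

2030-04-10, 2030-05-08

These are Wednesdays at 28- or 35-day spacing (35, 28, 28, 35, 28).
The pattern: 2nd Wednesday of the month.
2nd Wednesday of April 2030: 2030-04-10.
May 2030 — 2nd Wednesday is 2030-05-08.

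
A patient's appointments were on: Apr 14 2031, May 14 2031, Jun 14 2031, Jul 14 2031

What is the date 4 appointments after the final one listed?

Nov 14 2031

Each date is the 14th; the gaps (30, 31, 30) track the month lengths.
The rule is the 14th of each month.
Next: August 2031 → Aug 14 2031.
September 2031: Sep 14 2031.
October 2031: Oct 14 2031.
Next: November 2031 → Nov 14 2031.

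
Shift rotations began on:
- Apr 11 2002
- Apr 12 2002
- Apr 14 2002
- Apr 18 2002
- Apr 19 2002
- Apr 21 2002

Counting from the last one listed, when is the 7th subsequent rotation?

The gap pattern 1, 2, 4, 1, 2 repeats every 3 events.
These are the Thursdays, Fridays and Sundays of each week.
Next Thursday: Apr 25 2002.
Next Friday: Apr 26 2002.
Next Sunday: Apr 28 2002.
The following Thursday is May 2 2002.
The following Friday is May 3 2002.
Next Sunday: May 5 2002.
Next Thursday: May 9 2002.

May 9 2002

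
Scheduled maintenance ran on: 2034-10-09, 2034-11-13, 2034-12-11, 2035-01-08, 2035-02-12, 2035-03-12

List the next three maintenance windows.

All dates are Mondays, 35, 28, 28, 35, 28 days apart.
Specifically, the 2nd Monday of each month.
2nd Monday of April 2035: 2035-04-09.
2nd Monday of May 2035: 2035-05-14.
June 2035 — 2nd Monday is 2035-06-11.

2035-04-09, 2035-05-14, 2035-06-11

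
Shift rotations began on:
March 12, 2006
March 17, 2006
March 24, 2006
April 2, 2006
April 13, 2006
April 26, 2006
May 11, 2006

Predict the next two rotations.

Intervals are 5, 7, 9, 11, 13, 15 days — an arithmetic progression with common difference 2.
Next gap: 17 days. May 11, 2006 + 17 days = May 28, 2006.
Next gap: 19 days. May 28, 2006 + 19 days = June 16, 2006.

May 28, 2006; June 16, 2006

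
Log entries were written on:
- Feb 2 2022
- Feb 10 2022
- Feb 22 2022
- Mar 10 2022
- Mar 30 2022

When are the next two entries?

Apr 23 2022, May 21 2022

The spacing grows by 4 each time: 8, 12, 16, 20 days.
Next gap: 24 days. Mar 30 2022 + 24 days = Apr 23 2022.
Next gap: 28 days. Apr 23 2022 + 28 days = May 21 2022.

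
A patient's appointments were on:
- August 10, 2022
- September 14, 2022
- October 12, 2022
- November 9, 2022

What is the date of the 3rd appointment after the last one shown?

Gaps: 35, 28, 28 days — a mix of 28 and 35. Every date is a Wednesday.
Each is the 2nd Wednesday of its month.
December 2022 — 2nd Wednesday is December 14, 2022.
January 2023 — 2nd Wednesday is January 11, 2023.
2nd Wednesday of February 2023: February 8, 2023.

February 8, 2023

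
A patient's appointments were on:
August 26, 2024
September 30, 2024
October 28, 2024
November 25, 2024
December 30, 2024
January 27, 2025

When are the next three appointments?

These are Mondays with 35, 28, 28, 35, 28-day gaps.
Each is the final Monday of its month — September 30, 2024 is past the 28th, so '4th Monday' doesn't fit.
Last Monday of February 2025: February 24, 2025.
Last Monday of March 2025: March 31, 2025.
Last Monday of April 2025: April 28, 2025.

February 24, 2025; March 31, 2025; April 28, 2025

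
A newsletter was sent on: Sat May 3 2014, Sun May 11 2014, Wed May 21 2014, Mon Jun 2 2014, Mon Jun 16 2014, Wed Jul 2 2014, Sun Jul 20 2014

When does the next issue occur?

Sat Aug 9 2014

Intervals are 8, 10, 12, 14, 16, 18 days — an arithmetic progression with common difference 2.
Next gap: 20 days. Sun Jul 20 2014 + 20 days = Sat Aug 9 2014.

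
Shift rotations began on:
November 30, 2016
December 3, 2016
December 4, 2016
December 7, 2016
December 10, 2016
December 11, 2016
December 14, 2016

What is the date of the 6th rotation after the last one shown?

Gaps: 3, 1, 3, 3, 1, 3 days — not constant, but cyclic with period 3.
The events fall on every Wednesday, Saturday and Sunday.
Next Saturday: December 17, 2016.
The following Sunday is December 18, 2016.
Next Wednesday: December 21, 2016.
Next Saturday: December 24, 2016.
Next Sunday: December 25, 2016.
The following Wednesday is December 28, 2016.

December 28, 2016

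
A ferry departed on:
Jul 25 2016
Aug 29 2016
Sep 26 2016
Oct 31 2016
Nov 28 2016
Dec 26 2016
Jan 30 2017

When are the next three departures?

These are Mondays with 35, 28, 35, 28, 28, 35-day gaps.
Each is the final Monday of its month — Aug 29 2016 is past the 28th, so '4th Monday' doesn't fit.
Last Monday of February 2017: Feb 27 2017.
March 2017 ends with Monday Mar 27 2017.
April 2017 ends with Monday Apr 24 2017.

Feb 27 2017, Mar 27 2017, Apr 24 2017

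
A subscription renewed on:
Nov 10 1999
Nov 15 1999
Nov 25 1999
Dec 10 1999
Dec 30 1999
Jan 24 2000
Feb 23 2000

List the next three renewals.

Mar 29 2000, May 8 2000, Jun 22 2000

Intervals are 5, 10, 15, 20, 25, 30 days — an arithmetic progression with common difference 5.
Next gap: 35 days. Feb 23 2000 + 35 days = Mar 29 2000.
Next gap: 40 days. Mar 29 2000 + 40 days = May 8 2000.
Next gap: 45 days. May 8 2000 + 45 days = Jun 22 2000.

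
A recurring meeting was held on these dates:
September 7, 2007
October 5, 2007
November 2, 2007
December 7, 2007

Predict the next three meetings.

January 4, 2008; February 1, 2008; March 7, 2008

Gaps: 28, 28, 35 days — a mix of 28 and 35. Every date is a Friday.
Each is the 1st Friday of its month.
January 2008 — 1st Friday is January 4, 2008.
February 2008 — 1st Friday is February 1, 2008.
1st Friday of March 2008: March 7, 2008.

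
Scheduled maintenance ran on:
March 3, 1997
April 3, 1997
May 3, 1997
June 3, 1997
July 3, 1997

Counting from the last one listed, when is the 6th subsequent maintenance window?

January 3, 1998

Each date is the 3rd; the gaps (31, 30, 31, 30) track the month lengths.
The rule is the 3rd of each month.
Next: August 1997 → August 3, 1997.
September 1997: September 3, 1997.
October 1997: October 3, 1997.
November 1997: November 3, 1997.
Next: December 1997 → December 3, 1997.
Next: January 1998 → January 3, 1998.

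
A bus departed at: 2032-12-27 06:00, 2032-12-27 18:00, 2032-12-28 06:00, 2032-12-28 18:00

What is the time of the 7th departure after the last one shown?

2033-01-01 06:00

Spacing: 12, 12, 12 h — constant 12 h.
2032-12-28 18:00 + 12 h = 2032-12-29 06:00.
2032-12-29 06:00 + 12 h = 2032-12-29 18:00.
2032-12-29 18:00 + 12 h = 2032-12-30 06:00.
2032-12-30 06:00 + 12 h = 2032-12-30 18:00.
2032-12-30 18:00 + 12 h = 2032-12-31 06:00.
2032-12-31 06:00 + 12 h = 2032-12-31 18:00.
2032-12-31 18:00 + 12 h = 2033-01-01 06:00.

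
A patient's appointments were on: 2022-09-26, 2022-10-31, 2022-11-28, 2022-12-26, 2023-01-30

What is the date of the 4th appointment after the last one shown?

All Mondays; the gaps (35, 28, 28, 35) vary with month length.
This is the last Monday of each month.
February 2023 ends with Monday 2023-02-27.
Last Monday of March 2023: 2023-03-27.
April 2023 ends with Monday 2023-04-24.
Last Monday of May 2023: 2023-05-29.

2023-05-29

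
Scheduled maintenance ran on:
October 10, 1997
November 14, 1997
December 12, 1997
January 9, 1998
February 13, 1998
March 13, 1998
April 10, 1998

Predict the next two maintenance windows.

Gaps: 35, 28, 28, 35, 28, 28 days — a mix of 28 and 35. Every date is a Friday.
Each is the 2nd Friday of its month.
2nd Friday of May 1998: May 8, 1998.
2nd Friday of June 1998: June 12, 1998.

May 8, 1998; June 12, 1998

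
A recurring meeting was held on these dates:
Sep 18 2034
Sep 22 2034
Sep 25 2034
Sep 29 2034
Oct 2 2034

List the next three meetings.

Oct 6 2034, Oct 9 2034, Oct 13 2034

Every event lands on a Monday or Friday (gaps cycle 4, 3, 4, 3).
So the schedule is: every Monday and Friday.
Next Friday: Oct 6 2034.
The following Monday is Oct 9 2034.
The following Friday is Oct 13 2034.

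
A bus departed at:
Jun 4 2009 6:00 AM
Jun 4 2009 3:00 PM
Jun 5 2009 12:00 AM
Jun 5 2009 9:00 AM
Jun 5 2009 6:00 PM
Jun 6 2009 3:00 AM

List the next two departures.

Jun 6 2009 12:00 PM, Jun 6 2009 9:00 PM

The interval is a steady 9 hours (9, 9, 9, 9, 9).
Jun 6 2009 3:00 AM + 9 h = Jun 6 2009 12:00 PM.
Jun 6 2009 12:00 PM + 9 h = Jun 6 2009 9:00 PM.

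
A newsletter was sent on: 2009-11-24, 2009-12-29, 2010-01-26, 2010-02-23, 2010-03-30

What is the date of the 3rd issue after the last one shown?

All Tuesdays; the gaps (35, 28, 28, 35) vary with month length.
This is the last Tuesday of each month.
April 2010 ends with Tuesday 2010-04-27.
Last Tuesday of May 2010: 2010-05-25.
Last Tuesday of June 2010: 2010-06-29.

2010-06-29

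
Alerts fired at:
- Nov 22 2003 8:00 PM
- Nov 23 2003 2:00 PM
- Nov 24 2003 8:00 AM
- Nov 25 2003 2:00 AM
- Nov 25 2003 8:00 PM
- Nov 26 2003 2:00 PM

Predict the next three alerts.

Gaps: 18, 18, 18, 18, 18 hours — each event is 18 hours after the previous one.
Nov 26 2003 2:00 PM + 18 h = Nov 27 2003 8:00 AM.
Nov 27 2003 8:00 AM + 18 h = Nov 28 2003 2:00 AM.
Nov 28 2003 2:00 AM + 18 h = Nov 28 2003 8:00 PM.

Nov 27 2003 8:00 AM, Nov 28 2003 2:00 AM, Nov 28 2003 8:00 PM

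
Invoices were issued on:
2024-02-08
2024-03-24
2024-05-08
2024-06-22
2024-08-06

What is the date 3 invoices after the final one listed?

Gaps between consecutive events: 45, 45, 45, 45 days — a constant 45-day interval.
2024-08-06 + 45 days = 2024-09-20.
2024-09-20 + 45 days = 2024-11-04.
2024-11-04 + 45 days = 2024-12-19.

2024-12-19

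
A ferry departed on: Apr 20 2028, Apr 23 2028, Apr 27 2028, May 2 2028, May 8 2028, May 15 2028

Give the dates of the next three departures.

Intervals are 3, 4, 5, 6, 7 days — an arithmetic progression with common difference 1.
Next gap: 8 days. May 15 2028 + 8 days = May 23 2028.
Next gap: 9 days. May 23 2028 + 9 days = Jun 1 2028.
Next gap: 10 days. Jun 1 2028 + 10 days = Jun 11 2028.

May 23 2028, Jun 1 2028, Jun 11 2028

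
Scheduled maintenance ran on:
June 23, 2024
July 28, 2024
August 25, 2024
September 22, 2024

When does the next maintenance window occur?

October 27, 2024

Gaps: 35, 28, 28 days — a mix of 28 and 35. Every date is a Sunday.
Each is the 4th Sunday of its month.
4th Sunday of October 2024: October 27, 2024.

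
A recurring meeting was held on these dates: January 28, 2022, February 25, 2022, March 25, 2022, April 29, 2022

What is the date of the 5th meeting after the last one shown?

September 30, 2022

Every date is a Friday; gaps 28, 28, 35 days.
Each is the last Friday of its month (at least one falls on the 29th or later, ruling out '4th Friday').
Last Friday of May 2022: May 27, 2022.
Last Friday of June 2022: June 24, 2022.
Last Friday of July 2022: July 29, 2022.
August 2022 ends with Friday August 26, 2022.
Last Friday of September 2022: September 30, 2022.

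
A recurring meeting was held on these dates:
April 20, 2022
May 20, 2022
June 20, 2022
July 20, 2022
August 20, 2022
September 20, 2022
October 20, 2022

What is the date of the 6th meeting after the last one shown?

April 20, 2023

Gaps: 30, 31, 30, 31, 31, 30 days — not constant. Every event is on the 20th of the month.
Pattern: the 20th of each month.
November 2022: November 20, 2022.
Next: December 2022 → December 20, 2022.
January 2023: January 20, 2023.
Next: February 2023 → February 20, 2023.
March 2023: March 20, 2023.
Next: April 2023 → April 20, 2023.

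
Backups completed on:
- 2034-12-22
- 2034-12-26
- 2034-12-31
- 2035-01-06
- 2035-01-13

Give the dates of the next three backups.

Gaps: 4, 5, 6, 7 days — each gap is 1 larger than the previous one.
Next gap: 8 days. 2035-01-13 + 8 days = 2035-01-21.
Next gap: 9 days. 2035-01-21 + 9 days = 2035-01-30.
Next gap: 10 days. 2035-01-30 + 10 days = 2035-02-09.

2035-01-21, 2035-01-30, 2035-02-09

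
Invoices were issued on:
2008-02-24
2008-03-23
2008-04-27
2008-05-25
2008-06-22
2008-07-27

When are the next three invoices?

2008-08-24, 2008-09-28, 2008-10-26

All dates are Sundays, 28, 35, 28, 28, 35 days apart.
Specifically, the 4th Sunday of each month.
4th Sunday of August 2008: 2008-08-24.
September 2008 — 4th Sunday is 2008-09-28.
4th Sunday of October 2008: 2008-10-26.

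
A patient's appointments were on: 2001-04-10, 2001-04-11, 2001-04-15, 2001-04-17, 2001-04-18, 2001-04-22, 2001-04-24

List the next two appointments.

2001-04-25, 2001-04-29

The gap pattern 1, 4, 2, 1, 4, 2 repeats every 3 events.
These are the Tuesdays, Wednesdays and Sundays of each week.
Next Wednesday: 2001-04-25.
Next Sunday: 2001-04-29.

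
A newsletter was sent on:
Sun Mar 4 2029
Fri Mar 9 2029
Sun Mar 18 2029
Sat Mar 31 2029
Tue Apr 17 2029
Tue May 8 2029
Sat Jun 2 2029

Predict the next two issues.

Sun Jul 1 2029, Fri Aug 3 2029

Gaps: 5, 9, 13, 17, 21, 25 days — each gap is 4 larger than the previous one.
Next gap: 29 days. Sat Jun 2 2029 + 29 days = Sun Jul 1 2029.
Next gap: 33 days. Sun Jul 1 2029 + 33 days = Fri Aug 3 2029.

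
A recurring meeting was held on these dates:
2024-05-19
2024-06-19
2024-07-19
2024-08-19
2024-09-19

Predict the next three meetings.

2024-10-19, 2024-11-19, 2024-12-19

Each date is the 19th; the gaps (31, 30, 31, 31) track the month lengths.
The rule is the 19th of each month.
October 2024: 2024-10-19.
Next: November 2024 → 2024-11-19.
Next: December 2024 → 2024-12-19.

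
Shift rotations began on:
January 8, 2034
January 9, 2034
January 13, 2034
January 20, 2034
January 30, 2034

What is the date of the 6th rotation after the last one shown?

Intervals are 1, 4, 7, 10 days — an arithmetic progression with common difference 3.
Next gap: 13 days. January 30, 2034 + 13 days = February 12, 2034.
Next gap: 16 days. February 12, 2034 + 16 days = February 28, 2034.
Next gap: 19 days. February 28, 2034 + 19 days = March 19, 2034.
Next gap: 22 days. March 19, 2034 + 22 days = April 10, 2034.
Next gap: 25 days. April 10, 2034 + 25 days = May 5, 2034.
Next gap: 28 days. May 5, 2034 + 28 days = June 2, 2034.

June 2, 2034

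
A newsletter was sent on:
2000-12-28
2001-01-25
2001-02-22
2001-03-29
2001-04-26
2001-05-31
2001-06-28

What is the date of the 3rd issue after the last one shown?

These are Thursdays with 28, 28, 35, 28, 35, 28-day gaps.
Each is the final Thursday of its month — 2001-03-29 is past the 28th, so '4th Thursday' doesn't fit.
July 2001 ends with Thursday 2001-07-26.
Last Thursday of August 2001: 2001-08-30.
Last Thursday of September 2001: 2001-09-27.

2001-09-27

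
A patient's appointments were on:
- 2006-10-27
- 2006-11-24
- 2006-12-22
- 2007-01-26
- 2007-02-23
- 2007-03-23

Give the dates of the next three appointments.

These are Fridays at 28- or 35-day spacing (28, 28, 35, 28, 28).
The pattern: 4th Friday of the month.
4th Friday of April 2007: 2007-04-27.
4th Friday of May 2007: 2007-05-25.
4th Friday of June 2007: 2007-06-22.

2007-04-27, 2007-05-25, 2007-06-22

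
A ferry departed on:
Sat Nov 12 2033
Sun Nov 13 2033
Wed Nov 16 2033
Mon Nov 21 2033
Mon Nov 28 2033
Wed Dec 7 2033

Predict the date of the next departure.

Sun Dec 18 2033

The spacing grows by 2 each time: 1, 3, 5, 7, 9 days.
Next gap: 11 days. Wed Dec 7 2033 + 11 days = Sun Dec 18 2033.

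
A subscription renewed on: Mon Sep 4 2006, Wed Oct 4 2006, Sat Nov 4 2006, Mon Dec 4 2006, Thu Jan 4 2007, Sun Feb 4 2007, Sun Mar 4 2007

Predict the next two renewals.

Gaps: 30, 31, 30, 31, 31, 28 days — not constant. Every event is on the 4th of the month.
Pattern: the 4th of each month.
Next: April 2007 → Wed Apr 4 2007.
Next: May 2007 → Fri May 4 2007.

Wed Apr 4 2007, Fri May 4 2007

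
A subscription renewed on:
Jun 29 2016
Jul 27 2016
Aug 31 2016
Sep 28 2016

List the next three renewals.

All Wednesdays; the gaps (28, 35, 28) vary with month length.
This is the last Wednesday of each month.
October 2016 ends with Wednesday Oct 26 2016.
Last Wednesday of November 2016: Nov 30 2016.
December 2016 ends with Wednesday Dec 28 2016.

Oct 26 2016, Nov 30 2016, Dec 28 2016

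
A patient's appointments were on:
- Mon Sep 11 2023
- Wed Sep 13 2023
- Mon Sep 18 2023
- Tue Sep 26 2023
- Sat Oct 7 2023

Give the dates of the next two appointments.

Sat Oct 21 2023, Tue Nov 7 2023

Gaps: 2, 5, 8, 11 days — each gap is 3 larger than the previous one.
Next gap: 14 days. Sat Oct 7 2023 + 14 days = Sat Oct 21 2023.
Next gap: 17 days. Sat Oct 21 2023 + 17 days = Tue Nov 7 2023.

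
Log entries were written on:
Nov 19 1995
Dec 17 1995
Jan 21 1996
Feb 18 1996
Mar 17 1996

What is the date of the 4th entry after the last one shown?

Jul 21 1996

Gaps: 28, 35, 28, 28 days — a mix of 28 and 35. Every date is a Sunday.
Each is the 3rd Sunday of its month.
April 1996 — 3rd Sunday is Apr 21 1996.
May 1996 — 3rd Sunday is May 19 1996.
June 1996 — 3rd Sunday is Jun 16 1996.
3rd Sunday of July 1996: Jul 21 1996.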